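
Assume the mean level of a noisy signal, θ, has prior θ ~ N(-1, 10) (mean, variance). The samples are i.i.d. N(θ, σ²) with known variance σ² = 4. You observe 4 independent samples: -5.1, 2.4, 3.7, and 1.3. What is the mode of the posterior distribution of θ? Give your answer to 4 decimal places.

n = 4; x̄ = ((-5.1) + 2.4 + 3.7 + 1.3)/4 = 2.3/4 = 0.575.
For a Normal prior and Normal likelihood with known variance, the posterior is Normal; its mode equals its mean, the precision-weighted average.
Prior precision 1/σ₀² = 1/10 = 0.1; data precision n/σ² = 4/4 = 1.
θ̂ = (0.1·(-1) + 1·0.575) / (0.1 + 1) = 0.475/1.1 = 19/44 ≈ 0.4318.

θ̂_MAP = 0.4318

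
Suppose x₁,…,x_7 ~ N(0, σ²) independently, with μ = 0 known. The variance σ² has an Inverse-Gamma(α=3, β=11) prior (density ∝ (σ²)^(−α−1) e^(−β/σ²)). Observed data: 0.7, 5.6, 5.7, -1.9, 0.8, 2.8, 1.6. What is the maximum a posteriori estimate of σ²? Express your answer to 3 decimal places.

Sum of squared deviations about the known mean: SS = (0.7−0)² + (5.6−0)² + (5.7−0)² + (-1.9−0)² + (0.8−0)² + (2.8−0)² + (1.6−0)² = 78.99.
The Normal likelihood contributes (σ²)^(−n/2) exp(−SS/(2σ²)), so the posterior is Inverse-Gamma(α + n/2, β + SS/2) = Inverse-Gamma(6.5, 50.495).
The mode of Inverse-Gamma(a, b) is b/(a+1) = 50.495/7.5 ≈ 6.733.

σ̂²_MAP = 6.733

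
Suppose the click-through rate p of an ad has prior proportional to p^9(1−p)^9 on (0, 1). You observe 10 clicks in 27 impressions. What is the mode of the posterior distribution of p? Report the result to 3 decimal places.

p̂_MAP = 0.422

The prior density ∝ p^9(1−p)^9 is the kernel of Beta(10, 10).
Data: 10 successes in 27 trials. The binomial likelihood contributes p^10(1−p)^17, so the posterior is Beta(10+10, 10+17) = Beta(20, 27).
For Beta(a, b) with a, b > 1 the mode is (a−1)/(a+b−2) = 19/45 ≈ 0.422.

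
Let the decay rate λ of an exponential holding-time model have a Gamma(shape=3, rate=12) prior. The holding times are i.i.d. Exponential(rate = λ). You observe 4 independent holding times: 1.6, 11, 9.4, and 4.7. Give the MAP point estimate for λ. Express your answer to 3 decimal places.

The Exponential(rate=λ) likelihood is ∝ λ^n e^(−λΣtᵢ). Here n = 4 and Σtᵢ = 1.6 + 11 + 9.4 + 4.7 = 26.7.
Posterior ∝ λ^2e^(−12λ) · λ^4e^(−26.7λ) = λ^6e^(−38.7λ), i.e. Gamma(7, 38.7).
Mode = (a−1)/b = 6/38.7 ≈ 0.155.

λ̂_MAP = 0.155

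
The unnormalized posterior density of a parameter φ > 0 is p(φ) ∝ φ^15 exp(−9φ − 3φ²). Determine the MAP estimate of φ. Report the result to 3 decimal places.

ℓ'(φ) = 15/φ − 9 − 6φ. Setting this to zero and multiplying by φ: 6φ² + 9φ − 15 = 0.
φ = (−9 + √(9² + 4·6·15)) / (2·6) = (−9 + √441) / 12 = (−9 + 21)/12 = 1.
ℓ''(φ) = −15/φ² − 6 < 0, confirming a maximum.

φ̂_MAP = 1.000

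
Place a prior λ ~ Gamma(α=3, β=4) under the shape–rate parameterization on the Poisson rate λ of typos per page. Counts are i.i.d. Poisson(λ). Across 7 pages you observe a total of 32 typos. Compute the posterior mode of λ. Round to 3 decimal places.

Σxᵢ = 32, n = 7.
Posterior ∝ λ^2e^(−4λ) · λ^32e^(−7λ) = λ^34e^(−11λ), i.e. Gamma(shape=35, rate=11).
The mode of a Gamma(a, b) with a ≥ 1 (shape–rate) is (a−1)/b = 34/11 ≈ 3.091.

λ̂_MAP = 3.091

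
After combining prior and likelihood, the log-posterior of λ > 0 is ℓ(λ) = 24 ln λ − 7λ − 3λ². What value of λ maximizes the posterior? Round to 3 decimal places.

ℓ'(λ) = 24/λ − 7 − 6λ. Setting this to zero and multiplying by λ: 6λ² + 7λ − 24 = 0.
λ = (−7 + √(7² + 4·6·24)) / (2·6) = (−7 + √625) / 12 = (−7 + 25)/12 = 3/2.
ℓ''(λ) = −24/λ² − 6 < 0, confirming a maximum.

λ̂_MAP = 1.500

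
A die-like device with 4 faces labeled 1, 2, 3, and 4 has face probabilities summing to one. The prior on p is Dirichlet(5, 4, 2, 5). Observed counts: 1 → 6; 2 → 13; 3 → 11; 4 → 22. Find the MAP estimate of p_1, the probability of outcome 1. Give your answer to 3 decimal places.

The posterior is Dirichlet(αᵢ + nᵢ) = Dirichlet(11, 17, 13, 27).
For a Dirichlet(a₁,…,a_K) with all aᵢ > 1, the mode has j-th component (aⱼ − 1)/(Σaᵢ − K).
Here Σaᵢ = 68 and K = 4, so p_1 = (11 − 1)/(68 − 4) = 10/64 ≈ 0.156.

MAP estimate: 0.156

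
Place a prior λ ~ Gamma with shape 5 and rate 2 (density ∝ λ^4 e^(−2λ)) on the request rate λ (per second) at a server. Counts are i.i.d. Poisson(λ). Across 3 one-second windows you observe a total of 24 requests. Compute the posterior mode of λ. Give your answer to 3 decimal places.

Σxᵢ = 24, n = 3.
Posterior ∝ λ^4e^(−2λ) · λ^24e^(−3λ) = λ^28e^(−5λ), i.e. Gamma(shape=29, rate=5).
The mode of a Gamma(a, b) with a ≥ 1 (shape–rate) is (a−1)/b = 28/5 ≈ 5.600.

λ̂_MAP = 5.600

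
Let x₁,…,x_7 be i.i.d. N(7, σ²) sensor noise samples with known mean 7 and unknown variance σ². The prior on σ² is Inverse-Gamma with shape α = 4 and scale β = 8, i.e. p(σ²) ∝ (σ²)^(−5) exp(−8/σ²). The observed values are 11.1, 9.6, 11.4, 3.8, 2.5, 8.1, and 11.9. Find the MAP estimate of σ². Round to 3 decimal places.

Sum of squared deviations about the known mean: SS = (11.1−7)² + (9.6−7)² + (11.4−7)² + (3.8−7)² + (2.5−7)² + (8.1−7)² + (11.9−7)² = 98.64.
The Normal likelihood contributes (σ²)^(−n/2) exp(−SS/(2σ²)), so the posterior is Inverse-Gamma(α + n/2, β + SS/2) = Inverse-Gamma(7.5, 57.32).
The mode of Inverse-Gamma(a, b) is b/(a+1) = 57.32/8.5 ≈ 6.744.

σ̂²_MAP = 6.744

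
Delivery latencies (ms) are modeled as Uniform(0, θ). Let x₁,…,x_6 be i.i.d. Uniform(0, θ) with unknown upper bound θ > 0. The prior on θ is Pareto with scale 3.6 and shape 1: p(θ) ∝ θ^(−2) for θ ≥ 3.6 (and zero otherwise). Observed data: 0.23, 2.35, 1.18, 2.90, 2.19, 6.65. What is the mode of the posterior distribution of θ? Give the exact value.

θ̂_MAP = 6.65

The Uniform(0, θ) likelihood is θ^(−n) for θ ≥ max(xᵢ), zero otherwise. Here max(xᵢ) = 6.65.
Posterior ∝ θ^(−2) · θ^(−6) = θ^(−8) on θ ≥ max(3.6, 6.65) = 6.65.
This density is strictly decreasing in θ, so the posterior mode lies at the lower boundary of the support.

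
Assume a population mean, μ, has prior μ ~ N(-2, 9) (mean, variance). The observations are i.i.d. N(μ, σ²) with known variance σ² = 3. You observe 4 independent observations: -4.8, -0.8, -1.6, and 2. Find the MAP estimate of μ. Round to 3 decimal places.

μ̂_MAP = -1.354

n = 4; x̄ = ((-4.8) + (-0.8) + (-1.6) + 2)/4 = -5.2/4 = -1.3.
For a Normal prior and Normal likelihood with known variance, the posterior is Normal; its mode equals its mean, the precision-weighted average.
Prior precision 1/σ₀² = 1/9; data precision n/σ² = 4/3.
μ̂ = ((1/9)·(-2) + (4/3)·(-1.3)) / (1/9 + 4/3) = (-88/45)/(13/9) = -88/65 ≈ -1.354.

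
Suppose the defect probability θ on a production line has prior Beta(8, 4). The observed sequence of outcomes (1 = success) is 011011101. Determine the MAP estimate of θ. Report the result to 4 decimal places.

θ̂_MAP = 0.6842

Prior: Beta(8, 4).
Data: 6 successes in 9 trials (from the sequence). The binomial likelihood contributes θ^6(1−θ)^3, so the posterior is Beta(8+6, 4+3) = Beta(14, 7).
For Beta(a, b) with a, b > 1 the mode is (a−1)/(a+b−2) = 13/19 ≈ 0.6842.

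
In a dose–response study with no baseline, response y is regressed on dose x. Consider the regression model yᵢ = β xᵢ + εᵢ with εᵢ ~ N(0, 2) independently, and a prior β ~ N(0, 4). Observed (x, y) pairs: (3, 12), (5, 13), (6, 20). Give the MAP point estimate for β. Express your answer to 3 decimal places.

log p(β | y) = −Σ(yᵢ − βxᵢ)²/(2·2) − β²/(2·4) + const.
Setting the derivative to zero: Σxᵢ(yᵢ − βxᵢ)/2 − β/4 = 0, so β = Σxᵢyᵢ / (Σxᵢ² + σ²/τ²).
Σxᵢyᵢ = 3·12 + 5·13 + 6·20 = 221; Σxᵢ² = 70; σ²/τ² = 0.5.
β̂_MAP = 221 / (70 + 0.5) = 221/70.5 ≈ 3.135.

β̂_MAP = 3.135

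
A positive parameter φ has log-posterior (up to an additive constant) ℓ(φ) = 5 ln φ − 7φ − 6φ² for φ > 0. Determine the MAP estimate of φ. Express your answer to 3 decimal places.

ℓ'(φ) = 5/φ − 7 − 12φ. Setting this to zero and multiplying by φ: 12φ² + 7φ − 5 = 0.
φ = (−7 + √(7² + 4·12·5)) / (2·12) = (−7 + √289) / 24 = (−7 + 17)/24 = 5/12.
ℓ''(φ) = −5/φ² − 12 < 0, confirming a maximum.

φ̂_MAP = 0.417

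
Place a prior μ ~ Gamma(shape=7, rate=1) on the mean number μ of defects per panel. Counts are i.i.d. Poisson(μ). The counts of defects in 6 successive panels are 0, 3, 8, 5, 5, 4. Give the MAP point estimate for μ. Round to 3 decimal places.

μ̂_MAP = 4.429

Σxᵢ = 0+3+8+5+5+4 = 25, with n = 6.
Posterior ∝ μ^6e^(−1μ) · μ^25e^(−6μ) = μ^31e^(−7μ), i.e. Gamma(shape=32, rate=7).
The mode of a Gamma(a, b) with a ≥ 1 (shape–rate) is (a−1)/b = 31/7 ≈ 4.429.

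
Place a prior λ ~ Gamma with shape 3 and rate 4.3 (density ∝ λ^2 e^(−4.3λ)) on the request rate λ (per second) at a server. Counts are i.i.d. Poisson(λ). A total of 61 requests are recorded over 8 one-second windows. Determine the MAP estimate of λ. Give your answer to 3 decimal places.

λ̂_MAP = 5.122

Σxᵢ = 61, n = 8.
Posterior ∝ λ^2e^(−4.3λ) · λ^61e^(−8λ) = λ^63e^(−12.3λ), i.e. Gamma(shape=64, rate=12.3).
The mode of a Gamma(a, b) with a ≥ 1 (shape–rate) is (a−1)/b = 63/12.3 ≈ 5.122.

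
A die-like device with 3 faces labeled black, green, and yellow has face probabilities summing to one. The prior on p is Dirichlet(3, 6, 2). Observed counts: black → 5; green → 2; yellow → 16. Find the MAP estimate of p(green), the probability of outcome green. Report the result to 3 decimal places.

The posterior is Dirichlet(αᵢ + nᵢ) = Dirichlet(8, 8, 18).
For a Dirichlet(a₁,…,a_K) with all aᵢ > 1, the mode has j-th component (aⱼ − 1)/(Σaᵢ − K).
Here Σaᵢ = 34 and K = 3, so p(green) = (8 − 1)/(34 − 3) = 7/31 ≈ 0.226.

MAP estimate of p(green) = 0.226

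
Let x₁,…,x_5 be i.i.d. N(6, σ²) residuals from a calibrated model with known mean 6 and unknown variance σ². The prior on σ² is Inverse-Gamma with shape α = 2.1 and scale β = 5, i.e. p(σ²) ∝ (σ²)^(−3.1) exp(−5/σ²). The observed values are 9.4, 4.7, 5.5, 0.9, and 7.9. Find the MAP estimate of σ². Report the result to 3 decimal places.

σ̂²_MAP = 4.743

Sum of squared deviations about the known mean: SS = (9.4−6)² + (4.7−6)² + (5.5−6)² + (0.9−6)² + (7.9−6)² = 43.12.
The Normal likelihood contributes (σ²)^(−n/2) exp(−SS/(2σ²)), so the posterior is Inverse-Gamma(α + n/2, β + SS/2) = Inverse-Gamma(4.6, 26.56).
The mode of Inverse-Gamma(a, b) is b/(a+1) = 26.56/5.6 ≈ 4.743.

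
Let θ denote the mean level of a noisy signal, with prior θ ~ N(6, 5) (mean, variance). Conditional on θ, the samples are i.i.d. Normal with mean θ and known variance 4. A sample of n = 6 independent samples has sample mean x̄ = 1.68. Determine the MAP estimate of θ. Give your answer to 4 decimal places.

n = 6, x̄ = 1.68.
For a Normal prior and Normal likelihood with known variance, the posterior is Normal; its mode equals its mean, the precision-weighted average.
Prior precision 1/σ₀² = 1/5 = 0.2; data precision n/σ² = 6/4 = 1.5.
θ̂ = (0.2·6 + 1.5·1.68) / (0.2 + 1.5) = 3.72/1.7 = 186/85 ≈ 2.1882.

θ̂_MAP = 2.1882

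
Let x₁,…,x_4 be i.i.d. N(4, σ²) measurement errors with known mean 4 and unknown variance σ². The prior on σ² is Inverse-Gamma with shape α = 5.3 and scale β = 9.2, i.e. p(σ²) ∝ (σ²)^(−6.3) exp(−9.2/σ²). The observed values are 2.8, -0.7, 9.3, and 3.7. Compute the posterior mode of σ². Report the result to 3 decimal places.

σ̂²_MAP = 4.223

Sum of squared deviations about the known mean: SS = (2.8−4)² + (-0.7−4)² + (9.3−4)² + (3.7−4)² = 51.71.
The Normal likelihood contributes (σ²)^(−n/2) exp(−SS/(2σ²)), so the posterior is Inverse-Gamma(α + n/2, β + SS/2) = Inverse-Gamma(7.3, 35.055).
The mode of Inverse-Gamma(a, b) is b/(a+1) = 35.055/8.3 ≈ 4.223.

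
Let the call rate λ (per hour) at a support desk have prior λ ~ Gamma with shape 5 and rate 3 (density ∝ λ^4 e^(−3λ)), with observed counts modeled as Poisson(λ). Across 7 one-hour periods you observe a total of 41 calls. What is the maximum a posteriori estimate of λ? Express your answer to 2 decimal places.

λ̂_MAP = 4.50

Σxᵢ = 41, n = 7.
Posterior ∝ λ^4e^(−3λ) · λ^41e^(−7λ) = λ^45e^(−10λ), i.e. Gamma(shape=46, rate=10).
The mode of a Gamma(a, b) with a ≥ 1 (shape–rate) is (a−1)/b = 45/10 ≈ 4.50.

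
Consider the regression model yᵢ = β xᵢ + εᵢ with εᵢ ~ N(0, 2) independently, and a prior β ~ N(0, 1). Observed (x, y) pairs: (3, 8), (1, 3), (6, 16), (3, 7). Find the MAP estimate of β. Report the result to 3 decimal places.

β̂_MAP = 2.526

log p(β | y) = −Σ(yᵢ − βxᵢ)²/(2·2) − β²/(2·1) + const.
Setting the derivative to zero: Σxᵢ(yᵢ − βxᵢ)/2 − β/1 = 0, so β = Σxᵢyᵢ / (Σxᵢ² + σ²/τ²).
Σxᵢyᵢ = 3·8 + 1·3 + 6·16 + 3·7 = 144; Σxᵢ² = 55; σ²/τ² = 2.
β̂_MAP = 144 / (55 + 2) = 144/57 ≈ 2.526.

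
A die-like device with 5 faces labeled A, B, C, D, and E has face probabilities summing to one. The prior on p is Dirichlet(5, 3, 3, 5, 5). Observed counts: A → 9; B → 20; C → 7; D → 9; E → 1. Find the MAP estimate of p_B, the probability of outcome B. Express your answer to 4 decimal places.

The posterior is Dirichlet(αᵢ + nᵢ) = Dirichlet(14, 23, 10, 14, 6).
For a Dirichlet(a₁,…,a_K) with all aᵢ > 1, the mode has j-th component (aⱼ − 1)/(Σaᵢ − K).
Here Σaᵢ = 67 and K = 5, so p_B = (23 − 1)/(67 − 5) = 22/62 ≈ 0.3548.

MAP estimate of p_B = 0.3548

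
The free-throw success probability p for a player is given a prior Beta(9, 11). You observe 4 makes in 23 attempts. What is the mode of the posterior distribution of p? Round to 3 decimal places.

p̂_MAP = 0.293

Prior: Beta(9, 11).
Data: 4 successes in 23 trials. The binomial likelihood contributes p^4(1−p)^19, so the posterior is Beta(9+4, 11+19) = Beta(13, 30).
For Beta(a, b) with a, b > 1 the mode is (a−1)/(a+b−2) = 12/41 ≈ 0.293.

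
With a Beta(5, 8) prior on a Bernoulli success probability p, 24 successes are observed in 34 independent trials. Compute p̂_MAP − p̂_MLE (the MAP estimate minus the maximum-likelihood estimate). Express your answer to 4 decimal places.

MAP − MLE = -0.0837

Posterior is Beta(29, 18); MAP = (29−1)/(47−2) = 28/45 ≈ 0.62222.
MLE ignores the prior: p̂_MLE = k/n = 24/34 ≈ 0.70588.
Difference = 28/45 − 24/34 = -64/765 ≈ -0.0837.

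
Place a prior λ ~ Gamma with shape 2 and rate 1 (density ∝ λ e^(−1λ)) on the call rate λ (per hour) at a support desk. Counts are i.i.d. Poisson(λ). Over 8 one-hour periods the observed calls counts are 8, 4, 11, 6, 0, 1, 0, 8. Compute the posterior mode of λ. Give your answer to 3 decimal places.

Σxᵢ = 8+4+11+6+0+1+0+8 = 38, with n = 8.
Posterior ∝ λe^(−1λ) · λ^38e^(−8λ) = λ^39e^(−9λ), i.e. Gamma(shape=40, rate=9).
The mode of a Gamma(a, b) with a ≥ 1 (shape–rate) is (a−1)/b = 39/9 ≈ 4.333.

λ̂_MAP = 4.333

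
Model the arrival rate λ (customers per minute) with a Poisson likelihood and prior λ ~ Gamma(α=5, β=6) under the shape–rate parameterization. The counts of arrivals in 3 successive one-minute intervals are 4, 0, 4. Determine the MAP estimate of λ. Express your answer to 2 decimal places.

Σxᵢ = 4+0+4 = 8, with n = 3.
Posterior ∝ λ^4e^(−6λ) · λ^8e^(−3λ) = λ^12e^(−9λ), i.e. Gamma(shape=13, rate=9).
The mode of a Gamma(a, b) with a ≥ 1 (shape–rate) is (a−1)/b = 12/9 ≈ 1.33.

λ̂_MAP = 1.33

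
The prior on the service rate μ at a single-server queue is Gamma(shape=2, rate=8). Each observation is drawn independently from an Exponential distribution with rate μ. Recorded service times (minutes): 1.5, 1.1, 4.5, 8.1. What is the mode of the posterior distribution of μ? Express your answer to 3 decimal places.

The Exponential(rate=μ) likelihood is ∝ μ^n e^(−μΣtᵢ). Here n = 4 and Σtᵢ = 1.5 + 1.1 + 4.5 + 8.1 = 15.2.
Posterior ∝ μe^(−8μ) · μ^4e^(−15.2μ) = μ^5e^(−23.2μ), i.e. Gamma(6, 23.2).
Mode = (a−1)/b = 5/23.2 ≈ 0.216.

μ̂_MAP = 0.216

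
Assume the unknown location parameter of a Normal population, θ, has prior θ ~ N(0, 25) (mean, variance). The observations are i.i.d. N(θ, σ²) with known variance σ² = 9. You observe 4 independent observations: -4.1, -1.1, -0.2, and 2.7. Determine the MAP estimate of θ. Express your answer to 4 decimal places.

n = 4; x̄ = ((-4.1) + (-1.1) + (-0.2) + 2.7)/4 = -2.7/4 = -0.675.
For a Normal prior and Normal likelihood with known variance, the posterior is Normal; its mode equals its mean, the precision-weighted average.
Prior precision 1/σ₀² = 1/25 = 0.04; data precision n/σ² = 4/9.
θ̂ = (0.04·0 + (4/9)·(-0.675)) / (0.04 + 4/9) = (-0.3)/(109/225) = -135/218 ≈ -0.6193.

θ̂_MAP = -0.6193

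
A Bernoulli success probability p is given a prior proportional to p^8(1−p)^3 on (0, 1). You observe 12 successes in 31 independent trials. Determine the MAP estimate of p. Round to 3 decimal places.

The prior density ∝ p^8(1−p)^3 is the kernel of Beta(9, 4).
Data: 12 successes in 31 trials. The binomial likelihood contributes p^12(1−p)^19, so the posterior is Beta(9+12, 4+19) = Beta(21, 23).
For Beta(a, b) with a, b > 1 the mode is (a−1)/(a+b−2) = 20/42 ≈ 0.476.

p̂_MAP = 0.476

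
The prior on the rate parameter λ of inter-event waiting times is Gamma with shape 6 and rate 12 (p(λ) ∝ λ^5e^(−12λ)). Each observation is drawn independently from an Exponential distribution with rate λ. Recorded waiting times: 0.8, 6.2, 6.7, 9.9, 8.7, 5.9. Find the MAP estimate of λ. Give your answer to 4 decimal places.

λ̂_MAP = 0.2191

The Exponential(rate=λ) likelihood is ∝ λ^n e^(−λΣtᵢ). Here n = 6 and Σtᵢ = 0.8 + 6.2 + 6.7 + 9.9 + 8.7 + 5.9 = 38.2.
Posterior ∝ λ^5e^(−12λ) · λ^6e^(−38.2λ) = λ^11e^(−50.2λ), i.e. Gamma(12, 50.2).
Mode = (a−1)/b = 11/50.2 ≈ 0.2191.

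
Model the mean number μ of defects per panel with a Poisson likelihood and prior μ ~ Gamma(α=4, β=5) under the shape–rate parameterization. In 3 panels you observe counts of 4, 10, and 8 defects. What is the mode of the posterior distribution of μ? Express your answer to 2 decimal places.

μ̂_MAP = 3.13

Σxᵢ = 4+10+8 = 22, with n = 3.
Posterior ∝ μ^3e^(−5μ) · μ^22e^(−3μ) = μ^25e^(−8μ), i.e. Gamma(shape=26, rate=8).
The mode of a Gamma(a, b) with a ≥ 1 (shape–rate) is (a−1)/b = 25/8 ≈ 3.13.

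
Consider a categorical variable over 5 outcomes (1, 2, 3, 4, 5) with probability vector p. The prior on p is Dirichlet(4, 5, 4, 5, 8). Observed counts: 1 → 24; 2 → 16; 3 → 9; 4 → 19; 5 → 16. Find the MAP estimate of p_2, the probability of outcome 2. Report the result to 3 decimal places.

The posterior is Dirichlet(αᵢ + nᵢ) = Dirichlet(28, 21, 13, 24, 24).
For a Dirichlet(a₁,…,a_K) with all aᵢ > 1, the mode has j-th component (aⱼ − 1)/(Σaᵢ − K).
Here Σaᵢ = 110 and K = 5, so p_2 = (21 − 1)/(110 − 5) = 20/105 ≈ 0.190.

MAP estimate: 0.190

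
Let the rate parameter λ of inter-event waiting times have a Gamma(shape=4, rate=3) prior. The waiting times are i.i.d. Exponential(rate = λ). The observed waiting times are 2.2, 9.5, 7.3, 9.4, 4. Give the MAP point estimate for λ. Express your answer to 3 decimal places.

λ̂_MAP = 0.226

The Exponential(rate=λ) likelihood is ∝ λ^n e^(−λΣtᵢ). Here n = 5 and Σtᵢ = 2.2 + 9.5 + 7.3 + 9.4 + 4 = 32.4.
Posterior ∝ λ^3e^(−3λ) · λ^5e^(−32.4λ) = λ^8e^(−35.4λ), i.e. Gamma(9, 35.4).
Mode = (a−1)/b = 8/35.4 ≈ 0.226.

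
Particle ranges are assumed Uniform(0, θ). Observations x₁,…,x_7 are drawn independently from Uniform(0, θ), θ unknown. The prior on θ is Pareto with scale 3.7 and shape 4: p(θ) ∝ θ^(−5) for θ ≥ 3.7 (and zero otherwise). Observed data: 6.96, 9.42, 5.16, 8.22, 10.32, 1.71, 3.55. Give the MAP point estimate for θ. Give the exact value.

The Uniform(0, θ) likelihood is θ^(−n) for θ ≥ max(xᵢ), zero otherwise. Here max(xᵢ) = 10.32.
Posterior ∝ θ^(−5) · θ^(−7) = θ^(−12) on θ ≥ max(3.7, 10.32) = 10.32.
This density is strictly decreasing in θ, so the posterior mode lies at the lower boundary of the support.

θ̂_MAP = 10.32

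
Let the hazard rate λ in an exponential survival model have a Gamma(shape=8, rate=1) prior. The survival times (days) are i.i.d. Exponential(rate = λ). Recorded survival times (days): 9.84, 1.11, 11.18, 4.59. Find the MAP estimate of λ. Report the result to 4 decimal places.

The Exponential(rate=λ) likelihood is ∝ λ^n e^(−λΣtᵢ). Here n = 4 and Σtᵢ = 9.84 + 1.11 + 11.18 + 4.59 = 26.72.
Posterior ∝ λ^7e^(−1λ) · λ^4e^(−26.72λ) = λ^11e^(−27.72λ), i.e. Gamma(12, 27.72).
Mode = (a−1)/b = 11/27.72 ≈ 0.3968.

λ̂_MAP = 0.3968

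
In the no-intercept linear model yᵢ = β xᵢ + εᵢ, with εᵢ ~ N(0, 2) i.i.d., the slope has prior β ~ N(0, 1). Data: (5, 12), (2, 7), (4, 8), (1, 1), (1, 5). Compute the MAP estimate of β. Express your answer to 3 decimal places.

log p(β | y) = −Σ(yᵢ − βxᵢ)²/(2·2) − β²/(2·1) + const.
Setting the derivative to zero: Σxᵢ(yᵢ − βxᵢ)/2 − β/1 = 0, so β = Σxᵢyᵢ / (Σxᵢ² + σ²/τ²).
Σxᵢyᵢ = 5·12 + 2·7 + 4·8 + 1·1 + 1·5 = 112; Σxᵢ² = 47; σ²/τ² = 2.
β̂_MAP = 112 / (47 + 2) = 112/49 ≈ 2.286.

β̂_MAP = 2.286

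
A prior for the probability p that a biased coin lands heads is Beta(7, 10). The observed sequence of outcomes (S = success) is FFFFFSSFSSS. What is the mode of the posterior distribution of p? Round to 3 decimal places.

p̂_MAP = 0.423

Prior: Beta(7, 10).
Data: 5 successes in 11 trials (from the sequence). The binomial likelihood contributes p^5(1−p)^6, so the posterior is Beta(7+5, 10+6) = Beta(12, 16).
For Beta(a, b) with a, b > 1 the mode is (a−1)/(a+b−2) = 11/26 ≈ 0.423.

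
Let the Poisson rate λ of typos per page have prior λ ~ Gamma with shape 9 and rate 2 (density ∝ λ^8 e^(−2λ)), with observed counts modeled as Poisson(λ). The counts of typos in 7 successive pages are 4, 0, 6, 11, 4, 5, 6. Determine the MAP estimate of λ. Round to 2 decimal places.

λ̂_MAP = 4.89

Σxᵢ = 4+0+6+11+4+5+6 = 36, with n = 7.
Posterior ∝ λ^8e^(−2λ) · λ^36e^(−7λ) = λ^44e^(−9λ), i.e. Gamma(shape=45, rate=9).
The mode of a Gamma(a, b) with a ≥ 1 (shape–rate) is (a−1)/b = 44/9 ≈ 4.89.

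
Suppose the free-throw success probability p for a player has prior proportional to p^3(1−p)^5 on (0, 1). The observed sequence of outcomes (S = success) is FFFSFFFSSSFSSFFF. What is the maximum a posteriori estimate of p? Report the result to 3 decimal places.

The prior density ∝ p^3(1−p)^5 is the kernel of Beta(4, 6).
Data: 6 successes in 16 trials (from the sequence). The binomial likelihood contributes p^6(1−p)^10, so the posterior is Beta(4+6, 6+10) = Beta(10, 16).
For Beta(a, b) with a, b > 1 the mode is (a−1)/(a+b−2) = 9/24 ≈ 0.375.

p̂_MAP = 0.375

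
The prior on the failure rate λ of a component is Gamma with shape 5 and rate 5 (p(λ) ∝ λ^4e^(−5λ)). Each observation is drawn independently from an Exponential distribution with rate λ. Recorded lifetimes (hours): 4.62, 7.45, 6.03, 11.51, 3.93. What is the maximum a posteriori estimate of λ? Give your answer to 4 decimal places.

λ̂_MAP = 0.2335

The Exponential(rate=λ) likelihood is ∝ λ^n e^(−λΣtᵢ). Here n = 5 and Σtᵢ = 4.62 + 7.45 + 6.03 + 11.51 + 3.93 = 33.54.
Posterior ∝ λ^4e^(−5λ) · λ^5e^(−33.54λ) = λ^9e^(−38.54λ), i.e. Gamma(10, 38.54).
Mode = (a−1)/b = 9/38.54 ≈ 0.2335.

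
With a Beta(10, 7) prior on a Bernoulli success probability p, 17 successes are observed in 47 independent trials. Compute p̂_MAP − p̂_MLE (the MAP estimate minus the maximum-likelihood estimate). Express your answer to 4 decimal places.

Posterior is Beta(27, 37); MAP = (27−1)/(64−2) = 26/62 ≈ 0.41935.
MLE ignores the prior: p̂_MLE = k/n = 17/47 ≈ 0.36170.
Difference = 26/62 − 17/47 = 84/1457 ≈ 0.0577.

MAP − MLE = 0.0577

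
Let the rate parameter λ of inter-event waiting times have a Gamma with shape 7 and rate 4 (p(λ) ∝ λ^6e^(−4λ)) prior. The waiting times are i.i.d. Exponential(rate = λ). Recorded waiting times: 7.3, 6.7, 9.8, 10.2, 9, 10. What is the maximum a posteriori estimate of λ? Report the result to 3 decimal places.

λ̂_MAP = 0.211

The Exponential(rate=λ) likelihood is ∝ λ^n e^(−λΣtᵢ). Here n = 6 and Σtᵢ = 7.3 + 6.7 + 9.8 + 10.2 + 9 + 10 = 53.
Posterior ∝ λ^6e^(−4λ) · λ^6e^(−53λ) = λ^12e^(−57λ), i.e. Gamma(13, 57).
Mode = (a−1)/b = 12/57 ≈ 0.211.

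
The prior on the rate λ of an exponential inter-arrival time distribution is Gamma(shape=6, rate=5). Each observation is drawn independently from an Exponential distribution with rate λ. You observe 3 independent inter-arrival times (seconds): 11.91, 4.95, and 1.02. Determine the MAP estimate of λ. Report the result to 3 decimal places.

The Exponential(rate=λ) likelihood is ∝ λ^n e^(−λΣtᵢ). Here n = 3 and Σtᵢ = 11.91 + 4.95 + 1.02 = 17.88.
Posterior ∝ λ^5e^(−5λ) · λ^3e^(−17.88λ) = λ^8e^(−22.88λ), i.e. Gamma(9, 22.88).
Mode = (a−1)/b = 8/22.88 ≈ 0.350.

λ̂_MAP = 0.350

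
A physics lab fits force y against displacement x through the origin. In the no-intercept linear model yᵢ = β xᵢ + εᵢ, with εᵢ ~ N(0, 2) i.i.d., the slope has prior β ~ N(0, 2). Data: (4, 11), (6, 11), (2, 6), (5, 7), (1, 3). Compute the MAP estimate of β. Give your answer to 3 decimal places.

β̂_MAP = 1.928

log p(β | y) = −Σ(yᵢ − βxᵢ)²/(2·2) − β²/(2·2) + const.
Setting the derivative to zero: Σxᵢ(yᵢ − βxᵢ)/2 − β/2 = 0, so β = Σxᵢyᵢ / (Σxᵢ² + σ²/τ²).
Σxᵢyᵢ = 4·11 + 6·11 + 2·6 + 5·7 + 1·3 = 160; Σxᵢ² = 82; σ²/τ² = 1.
β̂_MAP = 160 / (82 + 1) = 160/83 ≈ 1.928.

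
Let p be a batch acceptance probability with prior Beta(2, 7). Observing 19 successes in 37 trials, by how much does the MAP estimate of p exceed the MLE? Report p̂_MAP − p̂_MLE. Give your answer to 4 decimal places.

MAP − MLE = -0.0590

Posterior is Beta(21, 25); MAP = (21−1)/(46−2) = 20/44 ≈ 0.45455.
MLE ignores the prior: p̂_MLE = k/n = 19/37 ≈ 0.51351.
Difference = 20/44 − 19/37 = -24/407 ≈ -0.0590.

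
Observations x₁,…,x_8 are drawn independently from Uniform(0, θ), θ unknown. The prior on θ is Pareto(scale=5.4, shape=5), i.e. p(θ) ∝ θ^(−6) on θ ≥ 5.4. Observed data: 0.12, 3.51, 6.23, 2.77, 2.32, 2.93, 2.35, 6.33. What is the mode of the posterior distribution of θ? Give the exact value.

θ̂_MAP = 6.33

The Uniform(0, θ) likelihood is θ^(−n) for θ ≥ max(xᵢ), zero otherwise. Here max(xᵢ) = 6.33.
Posterior ∝ θ^(−6) · θ^(−8) = θ^(−14) on θ ≥ max(5.4, 6.33) = 6.33.
This density is strictly decreasing in θ, so the posterior mode lies at the lower boundary of the support.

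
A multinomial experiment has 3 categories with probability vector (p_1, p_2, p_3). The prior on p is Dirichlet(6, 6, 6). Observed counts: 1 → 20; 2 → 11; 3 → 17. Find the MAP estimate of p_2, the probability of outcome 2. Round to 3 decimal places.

MAP estimate: 0.254

The posterior is Dirichlet(αᵢ + nᵢ) = Dirichlet(26, 17, 23).
For a Dirichlet(a₁,…,a_K) with all aᵢ > 1, the mode has j-th component (aⱼ − 1)/(Σaᵢ − K).
Here Σaᵢ = 66 and K = 3, so p_2 = (17 − 1)/(66 − 3) = 16/63 ≈ 0.254.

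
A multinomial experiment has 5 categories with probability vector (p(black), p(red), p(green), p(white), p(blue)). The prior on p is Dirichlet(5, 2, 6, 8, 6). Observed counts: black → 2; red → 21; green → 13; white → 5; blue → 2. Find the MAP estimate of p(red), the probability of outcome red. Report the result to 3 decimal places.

MAP estimate of p(red) = 0.338

The posterior is Dirichlet(αᵢ + nᵢ) = Dirichlet(7, 23, 19, 13, 8).
For a Dirichlet(a₁,…,a_K) with all aᵢ > 1, the mode has j-th component (aⱼ − 1)/(Σaᵢ − K).
Here Σaᵢ = 70 and K = 5, so p(red) = (23 − 1)/(70 − 5) = 22/65 ≈ 0.338.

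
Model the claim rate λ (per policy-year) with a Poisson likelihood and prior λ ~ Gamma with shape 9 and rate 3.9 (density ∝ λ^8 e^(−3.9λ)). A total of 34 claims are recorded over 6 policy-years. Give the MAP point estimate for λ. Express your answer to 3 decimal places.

λ̂_MAP = 4.242

Σxᵢ = 34, n = 6.
Posterior ∝ λ^8e^(−3.9λ) · λ^34e^(−6λ) = λ^42e^(−9.9λ), i.e. Gamma(shape=43, rate=9.9).
The mode of a Gamma(a, b) with a ≥ 1 (shape–rate) is (a−1)/b = 42/9.9 ≈ 4.242.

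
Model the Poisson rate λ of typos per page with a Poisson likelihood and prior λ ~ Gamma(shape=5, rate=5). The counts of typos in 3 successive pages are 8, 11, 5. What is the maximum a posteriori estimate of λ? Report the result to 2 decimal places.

Σxᵢ = 8+11+5 = 24, with n = 3.
Posterior ∝ λ^4e^(−5λ) · λ^24e^(−3λ) = λ^28e^(−8λ), i.e. Gamma(shape=29, rate=8).
The mode of a Gamma(a, b) with a ≥ 1 (shape–rate) is (a−1)/b = 28/8 ≈ 3.50.

λ̂_MAP = 3.50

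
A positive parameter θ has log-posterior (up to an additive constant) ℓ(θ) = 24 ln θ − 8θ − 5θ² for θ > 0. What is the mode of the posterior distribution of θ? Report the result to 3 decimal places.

ℓ'(θ) = 24/θ − 8 − 10θ. Setting this to zero and multiplying by θ: 10θ² + 8θ − 24 = 0.
θ = (−8 + √(8² + 4·10·24)) / (2·10) = (−8 + √1024) / 20 = (−8 + 32)/20 = 6/5.
ℓ''(θ) = −24/θ² − 10 < 0, confirming a maximum.

θ̂_MAP = 1.200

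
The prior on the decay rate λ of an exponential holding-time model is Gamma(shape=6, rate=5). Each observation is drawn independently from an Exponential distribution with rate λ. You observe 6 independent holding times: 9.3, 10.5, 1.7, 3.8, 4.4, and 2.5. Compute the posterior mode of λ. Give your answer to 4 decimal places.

λ̂_MAP = 0.2957

The Exponential(rate=λ) likelihood is ∝ λ^n e^(−λΣtᵢ). Here n = 6 and Σtᵢ = 9.3 + 10.5 + 1.7 + 3.8 + 4.4 + 2.5 = 32.2.
Posterior ∝ λ^5e^(−5λ) · λ^6e^(−32.2λ) = λ^11e^(−37.2λ), i.e. Gamma(12, 37.2).
Mode = (a−1)/b = 11/37.2 ≈ 0.2957.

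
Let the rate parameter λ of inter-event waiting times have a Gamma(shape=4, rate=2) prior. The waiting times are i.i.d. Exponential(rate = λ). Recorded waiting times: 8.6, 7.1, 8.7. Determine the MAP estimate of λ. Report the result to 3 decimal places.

λ̂_MAP = 0.227

The Exponential(rate=λ) likelihood is ∝ λ^n e^(−λΣtᵢ). Here n = 3 and Σtᵢ = 8.6 + 7.1 + 8.7 = 24.4.
Posterior ∝ λ^3e^(−2λ) · λ^3e^(−24.4λ) = λ^6e^(−26.4λ), i.e. Gamma(7, 26.4).
Mode = (a−1)/b = 6/26.4 ≈ 0.227.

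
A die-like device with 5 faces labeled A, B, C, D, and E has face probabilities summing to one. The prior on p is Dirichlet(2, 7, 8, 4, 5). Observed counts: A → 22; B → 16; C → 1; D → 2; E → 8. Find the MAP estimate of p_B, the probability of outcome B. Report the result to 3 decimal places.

MAP estimate of p_B = 0.314

The posterior is Dirichlet(αᵢ + nᵢ) = Dirichlet(24, 23, 9, 6, 13).
For a Dirichlet(a₁,…,a_K) with all aᵢ > 1, the mode has j-th component (aⱼ − 1)/(Σaᵢ − K).
Here Σaᵢ = 75 and K = 5, so p_B = (23 − 1)/(75 − 5) = 22/70 ≈ 0.314.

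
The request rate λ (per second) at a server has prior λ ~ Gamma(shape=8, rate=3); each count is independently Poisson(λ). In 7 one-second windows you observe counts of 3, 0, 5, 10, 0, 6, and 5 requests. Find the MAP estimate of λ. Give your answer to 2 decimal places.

λ̂_MAP = 3.60

Σxᵢ = 3+0+5+10+0+6+5 = 29, with n = 7.
Posterior ∝ λ^7e^(−3λ) · λ^29e^(−7λ) = λ^36e^(−10λ), i.e. Gamma(shape=37, rate=10).
The mode of a Gamma(a, b) with a ≥ 1 (shape–rate) is (a−1)/b = 36/10 ≈ 3.60.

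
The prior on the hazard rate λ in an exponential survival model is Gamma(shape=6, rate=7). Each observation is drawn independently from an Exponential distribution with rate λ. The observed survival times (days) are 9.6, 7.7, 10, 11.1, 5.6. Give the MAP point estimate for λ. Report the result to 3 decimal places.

The Exponential(rate=λ) likelihood is ∝ λ^n e^(−λΣtᵢ). Here n = 5 and Σtᵢ = 9.6 + 7.7 + 10 + 11.1 + 5.6 = 44.
Posterior ∝ λ^5e^(−7λ) · λ^5e^(−44λ) = λ^10e^(−51λ), i.e. Gamma(11, 51).
Mode = (a−1)/b = 10/51 ≈ 0.196.

λ̂_MAP = 0.196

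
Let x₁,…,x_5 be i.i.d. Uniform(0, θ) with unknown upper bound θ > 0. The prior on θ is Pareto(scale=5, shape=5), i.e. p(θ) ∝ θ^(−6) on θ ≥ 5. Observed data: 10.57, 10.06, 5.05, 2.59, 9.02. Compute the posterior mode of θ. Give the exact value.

θ̂_MAP = 10.57

The Uniform(0, θ) likelihood is θ^(−n) for θ ≥ max(xᵢ), zero otherwise. Here max(xᵢ) = 10.57.
Posterior ∝ θ^(−6) · θ^(−5) = θ^(−11) on θ ≥ max(5, 10.57) = 10.57.
This density is strictly decreasing in θ, so the posterior mode lies at the lower boundary of the support.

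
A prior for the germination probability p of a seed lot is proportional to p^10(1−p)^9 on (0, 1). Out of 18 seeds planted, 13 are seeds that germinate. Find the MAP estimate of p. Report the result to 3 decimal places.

p̂_MAP = 0.622

The prior density ∝ p^10(1−p)^9 is the kernel of Beta(11, 10).
Data: 13 successes in 18 trials. The binomial likelihood contributes p^13(1−p)^5, so the posterior is Beta(11+13, 10+5) = Beta(24, 15).
For Beta(a, b) with a, b > 1 the mode is (a−1)/(a+b−2) = 23/37 ≈ 0.622.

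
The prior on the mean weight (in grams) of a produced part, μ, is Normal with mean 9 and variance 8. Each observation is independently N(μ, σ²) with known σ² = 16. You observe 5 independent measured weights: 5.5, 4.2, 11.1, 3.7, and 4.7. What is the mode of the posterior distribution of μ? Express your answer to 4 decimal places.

μ̂_MAP = 6.7429

n = 5; x̄ = (5.5 + 4.2 + 11.1 + 3.7 + 4.7)/5 = 29.2/5 = 5.84.
For a Normal prior and Normal likelihood with known variance, the posterior is Normal; its mode equals its mean, the precision-weighted average.
Prior precision 1/σ₀² = 1/8 = 0.125; data precision n/σ² = 5/16 = 0.3125.
μ̂ = (0.125·9 + 0.3125·5.84) / (0.125 + 0.3125) = 2.95/0.4375 = 236/35 ≈ 6.7429.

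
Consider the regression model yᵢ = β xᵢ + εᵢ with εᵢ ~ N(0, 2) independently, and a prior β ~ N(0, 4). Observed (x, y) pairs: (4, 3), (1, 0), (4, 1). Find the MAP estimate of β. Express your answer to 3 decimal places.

β̂_MAP = 0.478

log p(β | y) = −Σ(yᵢ − βxᵢ)²/(2·2) − β²/(2·4) + const.
Setting the derivative to zero: Σxᵢ(yᵢ − βxᵢ)/2 − β/4 = 0, so β = Σxᵢyᵢ / (Σxᵢ² + σ²/τ²).
Σxᵢyᵢ = 4·3 + 1·0 + 4·1 = 16; Σxᵢ² = 33; σ²/τ² = 0.5.
β̂_MAP = 16 / (33 + 0.5) = 16/33.5 ≈ 0.478.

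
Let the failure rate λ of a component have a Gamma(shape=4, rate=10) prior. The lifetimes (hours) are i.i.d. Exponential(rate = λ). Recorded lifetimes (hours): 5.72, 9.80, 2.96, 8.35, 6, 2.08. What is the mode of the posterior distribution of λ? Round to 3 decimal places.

λ̂_MAP = 0.200

The Exponential(rate=λ) likelihood is ∝ λ^n e^(−λΣtᵢ). Here n = 6 and Σtᵢ = 5.72 + 9.80 + 2.96 + 8.35 + 6 + 2.08 = 34.91.
Posterior ∝ λ^3e^(−10λ) · λ^6e^(−34.91λ) = λ^9e^(−44.91λ), i.e. Gamma(10, 44.91).
Mode = (a−1)/b = 9/44.91 ≈ 0.200.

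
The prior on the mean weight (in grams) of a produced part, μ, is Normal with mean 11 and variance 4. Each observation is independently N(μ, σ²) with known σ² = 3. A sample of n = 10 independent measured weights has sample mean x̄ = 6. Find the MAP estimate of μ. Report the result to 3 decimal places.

μ̂_MAP = 6.349

n = 10, x̄ = 6.
For a Normal prior and Normal likelihood with known variance, the posterior is Normal; its mode equals its mean, the precision-weighted average.
Prior precision 1/σ₀² = 1/4 = 0.25; data precision n/σ² = 10/3.
μ̂ = (0.25·11 + (10/3)·6) / (0.25 + 10/3) = 22.75/(43/12) = 273/43 ≈ 6.349.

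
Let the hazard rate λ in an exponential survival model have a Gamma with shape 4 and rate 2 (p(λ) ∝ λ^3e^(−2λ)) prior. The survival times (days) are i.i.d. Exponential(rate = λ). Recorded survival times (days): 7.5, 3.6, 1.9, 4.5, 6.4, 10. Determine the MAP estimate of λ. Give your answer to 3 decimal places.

λ̂_MAP = 0.251

The Exponential(rate=λ) likelihood is ∝ λ^n e^(−λΣtᵢ). Here n = 6 and Σtᵢ = 7.5 + 3.6 + 1.9 + 4.5 + 6.4 + 10 = 33.9.
Posterior ∝ λ^3e^(−2λ) · λ^6e^(−33.9λ) = λ^9e^(−35.9λ), i.e. Gamma(10, 35.9).
Mode = (a−1)/b = 9/35.9 ≈ 0.251.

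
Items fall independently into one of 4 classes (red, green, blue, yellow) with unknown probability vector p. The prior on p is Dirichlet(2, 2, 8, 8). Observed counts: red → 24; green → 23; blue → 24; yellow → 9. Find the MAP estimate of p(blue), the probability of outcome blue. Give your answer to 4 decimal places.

MAP estimate of p(blue) = 0.3229

The posterior is Dirichlet(αᵢ + nᵢ) = Dirichlet(26, 25, 32, 17).
For a Dirichlet(a₁,…,a_K) with all aᵢ > 1, the mode has j-th component (aⱼ − 1)/(Σaᵢ − K).
Here Σaᵢ = 100 and K = 4, so p(blue) = (32 − 1)/(100 − 4) = 31/96 ≈ 0.3229.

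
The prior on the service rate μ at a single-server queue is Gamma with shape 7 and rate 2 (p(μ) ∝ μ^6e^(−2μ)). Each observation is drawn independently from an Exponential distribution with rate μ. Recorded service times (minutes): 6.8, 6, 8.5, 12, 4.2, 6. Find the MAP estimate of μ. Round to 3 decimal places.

The Exponential(rate=μ) likelihood is ∝ μ^n e^(−μΣtᵢ). Here n = 6 and Σtᵢ = 6.8 + 6 + 8.5 + 12 + 4.2 + 6 = 43.5.
Posterior ∝ μ^6e^(−2μ) · μ^6e^(−43.5μ) = μ^12e^(−45.5μ), i.e. Gamma(13, 45.5).
Mode = (a−1)/b = 12/45.5 ≈ 0.264.

μ̂_MAP = 0.264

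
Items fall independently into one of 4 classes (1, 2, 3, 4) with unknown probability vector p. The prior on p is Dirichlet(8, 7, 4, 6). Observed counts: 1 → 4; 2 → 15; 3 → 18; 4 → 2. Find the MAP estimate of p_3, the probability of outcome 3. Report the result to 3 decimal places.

The posterior is Dirichlet(αᵢ + nᵢ) = Dirichlet(12, 22, 22, 8).
For a Dirichlet(a₁,…,a_K) with all aᵢ > 1, the mode has j-th component (aⱼ − 1)/(Σaᵢ − K).
Here Σaᵢ = 64 and K = 4, so p_3 = (22 − 1)/(64 − 4) = 21/60 ≈ 0.350.

MAP estimate: 0.350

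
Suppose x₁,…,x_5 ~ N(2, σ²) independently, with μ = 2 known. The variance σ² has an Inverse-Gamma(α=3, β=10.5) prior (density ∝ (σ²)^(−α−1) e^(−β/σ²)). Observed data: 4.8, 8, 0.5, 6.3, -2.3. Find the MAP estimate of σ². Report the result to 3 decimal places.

σ̂²_MAP = 8.005

Sum of squared deviations about the known mean: SS = (4.8−2)² + (8−2)² + (0.5−2)² + (6.3−2)² + (-2.3−2)² = 83.07.
The Normal likelihood contributes (σ²)^(−n/2) exp(−SS/(2σ²)), so the posterior is Inverse-Gamma(α + n/2, β + SS/2) = Inverse-Gamma(5.5, 52.035).
The mode of Inverse-Gamma(a, b) is b/(a+1) = 52.035/6.5 ≈ 8.005.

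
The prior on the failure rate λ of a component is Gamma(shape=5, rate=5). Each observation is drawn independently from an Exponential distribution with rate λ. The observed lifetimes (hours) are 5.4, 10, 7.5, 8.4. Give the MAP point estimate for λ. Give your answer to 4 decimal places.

The Exponential(rate=λ) likelihood is ∝ λ^n e^(−λΣtᵢ). Here n = 4 and Σtᵢ = 5.4 + 10 + 7.5 + 8.4 = 31.3.
Posterior ∝ λ^4e^(−5λ) · λ^4e^(−31.3λ) = λ^8e^(−36.3λ), i.e. Gamma(9, 36.3).
Mode = (a−1)/b = 8/36.3 ≈ 0.2204.

λ̂_MAP = 0.2204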